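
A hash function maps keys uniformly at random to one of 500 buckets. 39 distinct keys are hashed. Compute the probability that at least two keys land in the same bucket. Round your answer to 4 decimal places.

0.7816

It's easier to compute the probability that all 39 are distinct.
P(all distinct) = 500/500 · 499/500 · ··· · 462/500 ≈ 0.2184.
So the probability of at least one match is 1 − 0.2184 = 0.7816.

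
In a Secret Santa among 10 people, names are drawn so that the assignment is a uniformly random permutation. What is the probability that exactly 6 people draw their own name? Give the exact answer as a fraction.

1/1920

Choose which 6 of the 10 are fixed: C(10,6) = 210 ways.
The remaining 4 must have no fixed point: D(4) = 9.
P = 210·9/3628800 = 1/1920.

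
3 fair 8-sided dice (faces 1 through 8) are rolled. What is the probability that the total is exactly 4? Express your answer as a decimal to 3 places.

0.006

There are 8^3 = 512 equally likely outcomes.
The number of ordered 3-tuples from {1,…,8} summing to 4 is 3.
P(sum = 4) = 3/512 ≈ 0.006.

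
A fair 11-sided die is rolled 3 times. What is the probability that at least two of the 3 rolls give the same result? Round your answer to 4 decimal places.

P(all 3 different) = 11/11 · 10/11 · ··· · 9/11 ≈ 0.7438.
P(at least two equal) = 1 − 0.7438 = 0.2562.

0.2562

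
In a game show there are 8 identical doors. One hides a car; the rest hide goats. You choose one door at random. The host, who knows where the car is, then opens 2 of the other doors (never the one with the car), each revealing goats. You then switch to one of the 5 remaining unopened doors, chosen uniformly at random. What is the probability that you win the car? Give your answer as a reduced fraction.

Your original door holds the car with probability 1/8, so the other 7 collectively hold it with probability 7/8.
The host can always find 2 empty doors to open, so the reveals don't change that 7/8; it is now spread over the 5 remaining unopened doors.
P(win by switching) = (7/8) · (1/5) = 7/40.

7/40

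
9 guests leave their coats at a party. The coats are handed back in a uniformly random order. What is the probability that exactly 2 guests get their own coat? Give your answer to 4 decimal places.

Choose which 2 of the 9 are fixed: C(9,2) = 36 ways.
The remaining 7 must have no fixed point: D(7) = 1854.
P = 36·1854/362880 = 103/560 ≈ 0.1839.

0.1839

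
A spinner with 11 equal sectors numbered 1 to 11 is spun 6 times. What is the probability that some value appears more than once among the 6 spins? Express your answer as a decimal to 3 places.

0.812

P(all 6 different) = 11/11 · 10/11 · ··· · 6/11 ≈ 0.188.
P(at least two equal) = 1 − 0.188 = 0.812.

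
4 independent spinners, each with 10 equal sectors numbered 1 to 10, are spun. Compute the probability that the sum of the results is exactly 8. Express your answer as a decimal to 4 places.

0.0035

There are 10^4 = 10000 equally likely outcomes.
The number of ordered 4-tuples from {1,…,10} summing to 8 is 35.
P(sum = 8) = 35/10000 = 7/2000 ≈ 0.0035.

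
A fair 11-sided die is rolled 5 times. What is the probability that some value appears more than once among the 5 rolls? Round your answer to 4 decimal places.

0.6558

P(all 5 different) = 11/11 · 10/11 · ··· · 7/11 ≈ 0.3442.
P(at least two equal) = 1 − 0.3442 = 0.6558.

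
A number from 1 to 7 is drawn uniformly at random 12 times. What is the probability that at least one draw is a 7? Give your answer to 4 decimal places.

P(no draw is a 7) = (6/7)^12 ≈ 0.1573.
P(at least one) = 1 − 0.1573 = 0.8427.

0.8427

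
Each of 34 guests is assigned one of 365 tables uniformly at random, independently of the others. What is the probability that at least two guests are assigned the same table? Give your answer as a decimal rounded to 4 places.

It's easier to compute the probability that all 34 are distinct.
P(all distinct) = 365/365 · 364/365 · ··· · 332/365 ≈ 0.2047.
So the probability of at least one match is 1 − 0.2047 = 0.7953.

0.7953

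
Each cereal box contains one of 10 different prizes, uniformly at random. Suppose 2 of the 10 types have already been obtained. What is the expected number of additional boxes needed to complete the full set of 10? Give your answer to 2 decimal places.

27.18

Starting from 2 distinct types, each trial gives a new one with probability (10−i)/10 when i types are held, so the wait for the next new type is 10/(10−i).
E = 10/8 + 10/7 + 10/6 + 10/5 + 10/4 + 10/3 + 10/2 + 10/1 = 761/28 ≈ 27.18.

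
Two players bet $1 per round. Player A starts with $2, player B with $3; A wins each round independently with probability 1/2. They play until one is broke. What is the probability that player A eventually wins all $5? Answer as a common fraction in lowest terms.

With a fair step, P(i) = ½P(i−1) + ½P(i+1) with P(0)=0, P(5)=1 has the linear solution P(i) = i/5.
P(2) = 2/5.

2/5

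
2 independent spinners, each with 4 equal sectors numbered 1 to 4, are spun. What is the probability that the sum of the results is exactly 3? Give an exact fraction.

1/8

There are 4^2 = 16 equally likely outcomes.
The number of ordered 2-tuples from {1,…,4} summing to 3 is 2.
P(sum = 3) = 2/16 = 1/8.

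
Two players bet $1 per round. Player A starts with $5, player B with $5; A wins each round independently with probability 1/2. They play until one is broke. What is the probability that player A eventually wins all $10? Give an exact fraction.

1/2

With a fair step, P(i) = ½P(i−1) + ½P(i+1) with P(0)=0, P(10)=1 has the linear solution P(i) = i/10.
P(5) = 5/10 = 1/2.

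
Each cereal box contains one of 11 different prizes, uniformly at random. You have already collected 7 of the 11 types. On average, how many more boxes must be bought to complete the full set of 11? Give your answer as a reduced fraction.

275/12

Starting from 7 distinct types, each trial gives a new one with probability (11−i)/11 when i types are held, so the wait for the next new type is 11/(11−i).
E = 11/4 + 11/3 + 11/2 + 11/1 = 275/12.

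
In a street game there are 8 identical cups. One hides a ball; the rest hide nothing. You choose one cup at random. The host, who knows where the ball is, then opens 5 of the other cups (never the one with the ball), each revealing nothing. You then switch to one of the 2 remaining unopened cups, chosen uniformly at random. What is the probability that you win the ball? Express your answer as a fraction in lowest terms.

Your original cup holds the ball with probability 1/8, so the other 7 collectively hold it with probability 7/8.
The host can always find 5 empty cups to open, so the reveals don't change that 7/8; it is now spread over the 2 remaining unopened cups.
P(win by switching) = (7/8) · (1/2) = 7/16.

7/16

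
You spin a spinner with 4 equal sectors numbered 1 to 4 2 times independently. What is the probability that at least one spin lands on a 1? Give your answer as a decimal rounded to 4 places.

0.4375

P(no spin lands on a 1) = (3/4)^2 ≈ 0.5625.
P(at least one) = 1 − 0.5625 = 0.4375.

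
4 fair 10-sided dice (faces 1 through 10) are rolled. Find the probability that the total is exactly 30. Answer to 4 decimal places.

0.0282

There are 10^4 = 10000 equally likely outcomes.
The number of ordered 4-tuples from {1,…,10} summing to 30 is 282.
P(sum = 30) = 282/10000 = 141/5000 ≈ 0.0282.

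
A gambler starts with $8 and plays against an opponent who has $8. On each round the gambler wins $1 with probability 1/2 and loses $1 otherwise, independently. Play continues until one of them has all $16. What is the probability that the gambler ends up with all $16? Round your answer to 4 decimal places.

0.5000

With a fair step, P(i) = ½P(i−1) + ½P(i+1) with P(0)=0, P(16)=1 has the linear solution P(i) = i/16.
P(8) = 8/16 = 1/2 ≈ 0.5000.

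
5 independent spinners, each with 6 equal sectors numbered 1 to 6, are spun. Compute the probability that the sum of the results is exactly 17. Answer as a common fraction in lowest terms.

There are 6^5 = 7776 equally likely outcomes.
The number of ordered 5-tuples from {1,…,6} summing to 17 is 780.
P(sum = 17) = 780/7776 = 65/648.

65/648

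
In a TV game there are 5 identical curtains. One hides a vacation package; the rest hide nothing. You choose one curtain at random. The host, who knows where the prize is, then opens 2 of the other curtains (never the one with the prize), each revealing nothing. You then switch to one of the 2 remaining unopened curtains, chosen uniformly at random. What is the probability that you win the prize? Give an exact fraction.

2/5

Your original curtain holds the prize with probability 1/5, so the other 4 collectively hold it with probability 4/5.
The host can always find 2 empty curtains to open, so the reveals don't change that 4/5; it is now spread over the 2 remaining unopened curtains.
P(win by switching) = (4/5) · (1/2) = 2/5.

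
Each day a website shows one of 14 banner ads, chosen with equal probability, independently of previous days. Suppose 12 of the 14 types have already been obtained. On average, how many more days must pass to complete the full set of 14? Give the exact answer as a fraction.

21

Starting from 12 distinct types, each trial gives a new one with probability (14−i)/14 when i types are held, so the wait for the next new type is 14/(14−i).
E = 14/2 + 14/1 = 21.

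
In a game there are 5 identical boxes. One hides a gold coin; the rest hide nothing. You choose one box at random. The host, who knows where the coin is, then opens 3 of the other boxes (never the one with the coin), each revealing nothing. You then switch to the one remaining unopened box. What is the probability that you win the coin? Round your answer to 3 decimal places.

Your original box holds the coin with probability 1/5, so the other 4 collectively hold it with probability 4/5.
The host can always find 3 empty boxes to open, so the reveals don't change that 4/5; it is now spread over the 1 remaining unopened box.
P(win by switching) = (4/5) · (1/1) = 4/5 ≈ 0.800.

0.800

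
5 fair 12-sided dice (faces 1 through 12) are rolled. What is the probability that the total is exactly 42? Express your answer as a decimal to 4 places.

0.0252

There are 12^5 = 248832 equally likely outcomes.
The number of ordered 5-tuples from {1,…,12} summing to 42 is 6265.
P(sum = 42) = 6265/248832 ≈ 0.0252.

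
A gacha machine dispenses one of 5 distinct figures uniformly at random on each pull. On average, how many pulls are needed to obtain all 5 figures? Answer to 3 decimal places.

11.417

After i distinct types are collected, each trial gives a new one with probability (5−i)/5, so the expected wait for the next new type is 5/(5−i).
E = 5/5 + 5/4 + 5/3 + 5/2 + 5/1 = 137/12 ≈ 11.417.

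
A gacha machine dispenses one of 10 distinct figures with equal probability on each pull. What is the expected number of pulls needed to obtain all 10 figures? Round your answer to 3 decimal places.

After i distinct types are collected, each trial gives a new one with probability (10−i)/10, so the expected wait for the next new type is 10/(10−i).
E = 10/10 + 10/9 + 10/8 + 10/7 + 10/6 + 10/5 + 10/4 + 10/3 + 10/2 + 10/1 = 7381/252 ≈ 29.290.

29.290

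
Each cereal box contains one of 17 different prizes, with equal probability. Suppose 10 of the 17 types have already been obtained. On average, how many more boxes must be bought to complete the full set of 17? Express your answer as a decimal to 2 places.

Starting from 10 distinct types, each trial gives a new one with probability (17−i)/17 when i types are held, so the wait for the next new type is 17/(17−i).
E = 17/7 + 17/6 + 17/5 + 17/4 + 17/3 + 17/2 + 17/1 = 6171/140 ≈ 44.08.

44.08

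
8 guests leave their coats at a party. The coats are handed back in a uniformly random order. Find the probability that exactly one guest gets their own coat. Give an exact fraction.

Choose which one is fixed: C(8,1) = 8 ways.
The remaining 7 must have no fixed point: D(7) = 1854.
P = 8·1854/40320 = 103/280.

103/280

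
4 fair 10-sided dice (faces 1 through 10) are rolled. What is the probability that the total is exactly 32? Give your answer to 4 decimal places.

0.0165

There are 10^4 = 10000 equally likely outcomes.
The number of ordered 4-tuples from {1,…,10} summing to 32 is 165.
P(sum = 32) = 165/10000 = 33/2000 ≈ 0.0165.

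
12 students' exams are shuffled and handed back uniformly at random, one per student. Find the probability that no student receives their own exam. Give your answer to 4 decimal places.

0.3679

This is the derangement probability: permutations of 12 with no fixed point.
D(12) = 12! · (1 − 1/1! + 1/2! − ··· + (−1)^12/12!) = 176214841.
P = 176214841/479001600 = 16019531/43545600 ≈ 0.3679.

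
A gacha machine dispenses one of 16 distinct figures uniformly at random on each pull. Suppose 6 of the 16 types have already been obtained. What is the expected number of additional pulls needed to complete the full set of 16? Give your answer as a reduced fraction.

Starting from 6 distinct types, each trial gives a new one with probability (16−i)/16 when i types are held, so the wait for the next new type is 16/(16−i).
E = 16/10 + 16/9 + 16/8 + 16/7 + 16/6 + 16/5 + 16/4 + 16/3 + 16/2 + 16/1 = 14762/315.

14762/315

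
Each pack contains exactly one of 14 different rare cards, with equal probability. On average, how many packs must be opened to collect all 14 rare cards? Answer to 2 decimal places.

After i distinct types are collected, each trial gives a new one with probability (14−i)/14, so the expected wait for the next new type is 14/(14−i).
E = 14/14 + 14/13 + 14/12 + 14/11 + 14/10 + 14/9 + 14/8 + 14/7 + 14/6 + 14/5 + 14/4 + 14/3 + 14/2 + 14/1 = 1171733/25740 ≈ 45.52.

45.52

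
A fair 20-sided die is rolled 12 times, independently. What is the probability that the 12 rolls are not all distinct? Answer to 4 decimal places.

P(all 12 different) = 20/20 · 19/20 · ··· · 9/20 ≈ 0.0147.
P(at least two equal) = 1 − 0.0147 = 0.9853.

0.9853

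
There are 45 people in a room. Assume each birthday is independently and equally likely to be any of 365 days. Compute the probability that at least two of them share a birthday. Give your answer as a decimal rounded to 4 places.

It's easier to compute the probability that all 45 are distinct.
P(all distinct) = 365/365 · 364/365 · ··· · 321/365 ≈ 0.0590.
So the probability of at least one match is 1 − 0.0590 = 0.9410.

0.9410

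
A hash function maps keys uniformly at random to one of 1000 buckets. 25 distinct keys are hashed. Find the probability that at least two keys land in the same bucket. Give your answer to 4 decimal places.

0.2610

It's easier to compute the probability that all 25 are distinct.
P(all distinct) = 1000/1000 · 999/1000 · ··· · 976/1000 ≈ 0.7390.
So the probability of at least one match is 1 − 0.7390 = 0.2610.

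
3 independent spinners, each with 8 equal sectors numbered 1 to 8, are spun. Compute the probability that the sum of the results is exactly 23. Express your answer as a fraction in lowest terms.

There are 8^3 = 512 equally likely outcomes.
The number of ordered 3-tuples from {1,…,8} summing to 23 is 3.
P(sum = 23) = 3/512.

3/512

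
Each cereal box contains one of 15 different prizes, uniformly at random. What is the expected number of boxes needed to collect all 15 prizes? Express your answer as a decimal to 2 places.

After i distinct types are collected, each trial gives a new one with probability (15−i)/15, so the expected wait for the next new type is 15/(15−i).
E = 15/15 + 15/14 + 15/13 + 15/12 + 15/11 + 15/10 + 15/9 + 15/8 + 15/7 + 15/6 + 15/5 + 15/4 + 15/3 + 15/2 + 15/1 = 1195757/24024 ≈ 49.77.

49.77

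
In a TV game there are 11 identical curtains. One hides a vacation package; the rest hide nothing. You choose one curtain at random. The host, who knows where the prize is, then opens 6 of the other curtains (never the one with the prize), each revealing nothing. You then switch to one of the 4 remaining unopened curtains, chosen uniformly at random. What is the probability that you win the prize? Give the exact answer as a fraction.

5/22

Your original curtain holds the prize with probability 1/11, so the other 10 collectively hold it with probability 10/11.
The host can always find 6 empty curtains to open, so the reveals don't change that 10/11; it is now spread over the 4 remaining unopened curtains.
P(win by switching) = (10/11) · (1/4) = 5/22.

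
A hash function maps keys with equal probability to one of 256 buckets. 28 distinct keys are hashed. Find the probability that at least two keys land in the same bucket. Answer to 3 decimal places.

0.784

It's easier to compute the probability that all 28 are distinct.
P(all distinct) = 256/256 · 255/256 · ··· · 229/256 ≈ 0.216.
So the probability of at least one match is 1 − 0.216 = 0.784.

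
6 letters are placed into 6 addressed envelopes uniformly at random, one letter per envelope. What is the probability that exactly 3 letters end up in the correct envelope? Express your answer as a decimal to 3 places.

Choose which 3 of the 6 are fixed: C(6,3) = 20 ways.
The remaining 3 must have no fixed point: D(3) = 2.
P = 20·2/720 = 1/18 ≈ 0.056.

0.056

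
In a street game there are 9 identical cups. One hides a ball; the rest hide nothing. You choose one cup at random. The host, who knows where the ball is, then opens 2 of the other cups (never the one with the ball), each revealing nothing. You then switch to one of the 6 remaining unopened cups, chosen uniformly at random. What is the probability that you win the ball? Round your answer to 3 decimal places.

0.148

Your original cup holds the ball with probability 1/9, so the other 8 collectively hold it with probability 8/9.
The host can always find 2 empty cups to open, so the reveals don't change that 8/9; it is now spread over the 6 remaining unopened cups.
P(win by switching) = (8/9) · (1/6) = 4/27 ≈ 0.148.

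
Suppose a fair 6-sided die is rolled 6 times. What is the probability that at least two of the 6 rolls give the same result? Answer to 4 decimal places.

P(all 6 different) = 6/6 · 5/6 · ··· · 1/6 ≈ 0.0154.
P(at least two equal) = 1 − 0.0154 = 0.9846.

0.9846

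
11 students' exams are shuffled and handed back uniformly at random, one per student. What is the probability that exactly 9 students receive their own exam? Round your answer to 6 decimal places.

0.000001

Choose which 9 of the 11 are fixed: C(11,9) = 55 ways.
The remaining 2 must have no fixed point: D(2) = 1.
P = 55·1/39916800 = 1/725760 ≈ 0.000001.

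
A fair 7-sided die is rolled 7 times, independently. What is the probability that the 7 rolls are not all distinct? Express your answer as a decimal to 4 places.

0.9939

P(all 7 different) = 7/7 · 6/7 · ··· · 1/7 ≈ 0.0061.
P(at least two equal) = 1 − 0.0061 = 0.9939.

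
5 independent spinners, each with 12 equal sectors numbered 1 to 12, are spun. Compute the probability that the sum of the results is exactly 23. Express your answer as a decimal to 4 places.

There are 12^5 = 248832 equally likely outcomes.
The number of ordered 5-tuples from {1,…,12} summing to 23 is 6265.
P(sum = 23) = 6265/248832 ≈ 0.0252.

0.0252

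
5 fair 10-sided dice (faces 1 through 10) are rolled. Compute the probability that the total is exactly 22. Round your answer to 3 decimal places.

There are 10^5 = 100000 equally likely outcomes.
The number of ordered 5-tuples from {1,…,10} summing to 22 is 4335.
P(sum = 22) = 4335/100000 = 867/20000 ≈ 0.043.

0.043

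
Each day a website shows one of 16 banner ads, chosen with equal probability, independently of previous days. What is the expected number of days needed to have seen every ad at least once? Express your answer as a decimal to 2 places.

After i distinct types are collected, each trial gives a new one with probability (16−i)/16, so the expected wait for the next new type is 16/(16−i).
E = 16/16 + 16/15 + 16/14 + 16/13 + 16/12 + 16/11 + 16/10 + 16/9 + 16/8 + 16/7 + 16/6 + 16/5 + 16/4 + 16/3 + 16/2 + 16/1 = 2436559/45045 ≈ 54.09.

54.09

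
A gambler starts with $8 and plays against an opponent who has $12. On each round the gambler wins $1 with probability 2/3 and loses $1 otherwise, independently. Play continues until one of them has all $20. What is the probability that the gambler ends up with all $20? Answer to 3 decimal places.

0.996

Let r = q/p = (1/3)/(2/3) = 1/2. The recurrence P(i) = p·P(i+1) + q·P(i−1) with P(0)=0, P(20)=1 gives P(i) = (1 − r^i)/(1 − r^20).
P(8) = (1 − (1/2)^8) / (1 − (1/2)^20) = 69632/69905 ≈ 0.996.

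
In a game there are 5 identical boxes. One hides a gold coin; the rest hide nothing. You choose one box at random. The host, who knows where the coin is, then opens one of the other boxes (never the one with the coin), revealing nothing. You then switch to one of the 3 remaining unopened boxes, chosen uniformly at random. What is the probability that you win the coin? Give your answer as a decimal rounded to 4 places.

Your original box holds the coin with probability 1/5, so the other 4 collectively hold it with probability 4/5.
The host can always find an empty box to open, so this doesn't change that 4/5; it is now spread over the 3 remaining unopened boxes.
P(win by switching) = (4/5) · (1/3) = 4/15 ≈ 0.2667.

0.2667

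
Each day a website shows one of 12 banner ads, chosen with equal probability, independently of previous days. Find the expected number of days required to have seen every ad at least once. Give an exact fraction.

86021/2310

After i distinct types are collected, each trial gives a new one with probability (12−i)/12, so the expected wait for the next new type is 12/(12−i).
E = 12/12 + 12/11 + 12/10 + 12/9 + 12/8 + 12/7 + 12/6 + 12/5 + 12/4 + 12/3 + 12/2 + 12/1 = 86021/2310.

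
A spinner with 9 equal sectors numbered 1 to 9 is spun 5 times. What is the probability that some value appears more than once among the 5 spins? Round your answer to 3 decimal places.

0.744

P(all 5 different) = 9/9 · 8/9 · ··· · 5/9 ≈ 0.256.
P(at least two equal) = 1 − 0.256 = 0.744.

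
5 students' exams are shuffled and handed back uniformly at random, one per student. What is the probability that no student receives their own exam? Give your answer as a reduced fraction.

This is the derangement probability: permutations of 5 with no fixed point.
D(5) = 5! · (1 − 1/1! + 1/2! − ··· + (−1)^5/5!) = 44.
P = 44/120 = 11/30.

11/30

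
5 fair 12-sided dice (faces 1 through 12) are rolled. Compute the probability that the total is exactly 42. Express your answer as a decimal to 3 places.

0.025

There are 12^5 = 248832 equally likely outcomes.
The number of ordered 5-tuples from {1,…,12} summing to 42 is 6265.
P(sum = 42) = 6265/248832 ≈ 0.025.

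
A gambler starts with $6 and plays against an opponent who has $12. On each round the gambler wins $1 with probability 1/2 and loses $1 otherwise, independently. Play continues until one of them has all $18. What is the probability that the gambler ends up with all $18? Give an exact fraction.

1/3

With a fair step, P(i) = ½P(i−1) + ½P(i+1) with P(0)=0, P(18)=1 has the linear solution P(i) = i/18.
P(6) = 6/18 = 1/3.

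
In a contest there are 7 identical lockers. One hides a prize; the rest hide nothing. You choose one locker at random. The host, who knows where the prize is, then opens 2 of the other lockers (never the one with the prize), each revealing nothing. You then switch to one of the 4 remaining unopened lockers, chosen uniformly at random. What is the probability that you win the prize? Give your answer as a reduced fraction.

Your original locker holds the prize with probability 1/7, so the other 6 collectively hold it with probability 6/7.
The host can always find 2 empty lockers to open, so the reveals don't change that 6/7; it is now spread over the 4 remaining unopened lockers.
P(win by switching) = (6/7) · (1/4) = 3/14.

3/14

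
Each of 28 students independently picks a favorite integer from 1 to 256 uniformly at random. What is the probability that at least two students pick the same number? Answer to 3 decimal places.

0.784

It's easier to compute the probability that all 28 are distinct.
P(all distinct) = 256/256 · 255/256 · ··· · 229/256 ≈ 0.216.
So the probability of at least one match is 1 − 0.216 = 0.784.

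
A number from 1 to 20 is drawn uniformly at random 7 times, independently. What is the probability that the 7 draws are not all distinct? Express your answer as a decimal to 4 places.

P(all 7 different) = 20/20 · 19/20 · ··· · 14/20 ≈ 0.3052.
P(at least two equal) = 1 − 0.3052 = 0.6948.

0.6948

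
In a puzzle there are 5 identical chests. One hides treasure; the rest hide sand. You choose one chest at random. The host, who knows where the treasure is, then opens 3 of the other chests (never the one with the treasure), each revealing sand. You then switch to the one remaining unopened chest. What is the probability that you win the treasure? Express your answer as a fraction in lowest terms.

4/5

Your original chest holds the treasure with probability 1/5, so the other 4 collectively hold it with probability 4/5.
The host can always find 3 empty chests to open, so the reveals don't change that 4/5; it is now spread over the 1 remaining unopened chest.
P(win by switching) = (4/5) · (1/1) = 4/5.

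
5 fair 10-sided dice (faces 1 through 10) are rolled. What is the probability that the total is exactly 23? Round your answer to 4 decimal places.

There are 10^5 = 100000 equally likely outcomes.
The number of ordered 5-tuples from {1,…,10} summing to 23 is 4840.
P(sum = 23) = 4840/100000 = 121/2500 ≈ 0.0484.

0.0484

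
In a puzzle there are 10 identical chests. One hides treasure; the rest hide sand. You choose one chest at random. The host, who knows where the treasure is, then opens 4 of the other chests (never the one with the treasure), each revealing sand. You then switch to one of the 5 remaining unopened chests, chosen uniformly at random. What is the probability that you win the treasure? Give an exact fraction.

Your original chest holds the treasure with probability 1/10, so the other 9 collectively hold it with probability 9/10.
The host can always find 4 empty chests to open, so the reveals don't change that 9/10; it is now spread over the 5 remaining unopened chests.
P(win by switching) = (9/10) · (1/5) = 9/50.

9/50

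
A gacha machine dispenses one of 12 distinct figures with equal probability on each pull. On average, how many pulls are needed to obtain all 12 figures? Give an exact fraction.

86021/2310

After i distinct types are collected, each trial gives a new one with probability (12−i)/12, so the expected wait for the next new type is 12/(12−i).
E = 12/12 + 12/11 + 12/10 + 12/9 + 12/8 + 12/7 + 12/6 + 12/5 + 12/4 + 12/3 + 12/2 + 12/1 = 86021/2310.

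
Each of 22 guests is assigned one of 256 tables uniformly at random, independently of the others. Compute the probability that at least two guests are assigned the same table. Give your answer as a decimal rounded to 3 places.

It's easier to compute the probability that all 22 are distinct.
P(all distinct) = 256/256 · 255/256 · ··· · 235/256 ≈ 0.395.
So the probability of at least one match is 1 − 0.395 = 0.605.

0.605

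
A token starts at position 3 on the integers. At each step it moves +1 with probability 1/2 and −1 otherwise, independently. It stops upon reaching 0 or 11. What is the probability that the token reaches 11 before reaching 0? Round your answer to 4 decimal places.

0.2727

With a fair step, P(i) = ½P(i−1) + ½P(i+1) with P(0)=0, P(11)=1 has the linear solution P(i) = i/11.
P(3) = 3/11 ≈ 0.2727.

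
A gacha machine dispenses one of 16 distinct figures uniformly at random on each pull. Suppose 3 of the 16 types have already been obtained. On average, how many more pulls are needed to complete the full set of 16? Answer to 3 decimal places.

Starting from 3 distinct types, each trial gives a new one with probability (16−i)/16 when i types are held, so the wait for the next new type is 16/(16−i).
E = 16/13 + 16/12 + 16/11 + 16/10 + 16/9 + 16/8 + 16/7 + 16/6 + 16/5 + 16/4 + 16/3 + 16/2 + 16/1 = 2291986/45045 ≈ 50.882.

50.882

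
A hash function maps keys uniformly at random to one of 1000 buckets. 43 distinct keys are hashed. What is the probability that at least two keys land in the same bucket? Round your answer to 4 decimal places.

0.5999

It's easier to compute the probability that all 43 are distinct.
P(all distinct) = 1000/1000 · 999/1000 · ··· · 958/1000 ≈ 0.4001.
So the probability of at least one match is 1 − 0.4001 = 0.5999.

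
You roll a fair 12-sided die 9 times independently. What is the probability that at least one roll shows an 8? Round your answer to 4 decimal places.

P(no roll shows an 8) = (11/12)^9 ≈ 0.4570.
P(at least one) = 1 − 0.4570 = 0.5430.

0.5430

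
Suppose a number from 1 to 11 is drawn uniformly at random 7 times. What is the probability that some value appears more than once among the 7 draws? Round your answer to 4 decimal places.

0.9147

P(all 7 different) = 11/11 · 10/11 · ··· · 5/11 ≈ 0.0853.
P(at least two equal) = 1 − 0.0853 = 0.9147.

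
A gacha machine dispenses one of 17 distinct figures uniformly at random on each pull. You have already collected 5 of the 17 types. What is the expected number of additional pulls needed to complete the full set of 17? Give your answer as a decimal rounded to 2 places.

Starting from 5 distinct types, each trial gives a new one with probability (17−i)/17 when i types are held, so the wait for the next new type is 17/(17−i).
E = 17/12 + 17/11 + 17/10 + 17/9 + 17/8 + 17/7 + 17/6 + 17/5 + 17/4 + 17/3 + 17/2 + 17/1 = 1462357/27720 ≈ 52.75.

52.75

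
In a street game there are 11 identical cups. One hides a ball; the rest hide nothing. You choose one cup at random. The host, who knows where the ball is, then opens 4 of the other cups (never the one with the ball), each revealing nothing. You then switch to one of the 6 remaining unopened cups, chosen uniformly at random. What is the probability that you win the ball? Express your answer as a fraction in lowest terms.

Your original cup holds the ball with probability 1/11, so the other 10 collectively hold it with probability 10/11.
The host can always find 4 empty cups to open, so the reveals don't change that 10/11; it is now spread over the 6 remaining unopened cups.
P(win by switching) = (10/11) · (1/6) = 5/33.

5/33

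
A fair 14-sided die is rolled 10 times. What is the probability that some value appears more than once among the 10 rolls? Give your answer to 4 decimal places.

0.9874

P(all 10 different) = 14/14 · 13/14 · ··· · 5/14 ≈ 0.0126.
P(at least two equal) = 1 − 0.0126 = 0.9874.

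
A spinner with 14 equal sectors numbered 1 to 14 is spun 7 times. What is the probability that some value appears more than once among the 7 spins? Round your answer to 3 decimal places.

P(all 7 different) = 14/14 · 13/14 · ··· · 8/14 ≈ 0.164.
P(at least two equal) = 1 − 0.164 = 0.836.

0.836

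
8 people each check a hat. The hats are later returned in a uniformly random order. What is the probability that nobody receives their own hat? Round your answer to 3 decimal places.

0.368

This is the derangement probability: permutations of 8 with no fixed point.
D(8) = 8! · (1 − 1/1! + 1/2! − ··· + (−1)^8/8!) = 14833.
P = 14833/40320 = 2119/5760 ≈ 0.368.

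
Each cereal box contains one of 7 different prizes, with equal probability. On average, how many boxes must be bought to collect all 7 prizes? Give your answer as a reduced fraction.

363/20

After i distinct types are collected, each trial gives a new one with probability (7−i)/7, so the expected wait for the next new type is 7/(7−i).
E = 7/7 + 7/6 + 7/5 + 7/4 + 7/3 + 7/2 + 7/1 = 363/20.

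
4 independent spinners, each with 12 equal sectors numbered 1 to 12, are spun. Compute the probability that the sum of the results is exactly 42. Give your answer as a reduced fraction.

There are 12^4 = 20736 equally likely outcomes.
The number of ordered 4-tuples from {1,…,12} summing to 42 is 84.
P(sum = 42) = 84/20736 = 7/1728.

7/1728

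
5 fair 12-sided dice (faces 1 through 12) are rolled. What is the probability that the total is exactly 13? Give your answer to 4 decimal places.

There are 12^5 = 248832 equally likely outcomes.
The number of ordered 5-tuples from {1,…,12} summing to 13 is 495.
P(sum = 13) = 495/248832 = 55/27648 ≈ 0.0020.

0.0020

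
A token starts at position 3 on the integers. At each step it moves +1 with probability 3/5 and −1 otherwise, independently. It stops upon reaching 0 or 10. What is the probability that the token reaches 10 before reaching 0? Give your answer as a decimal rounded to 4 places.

0.7161

Let r = q/p = (2/5)/(3/5) = 2/3. The recurrence P(i) = p·P(i+1) + q·P(i−1) with P(0)=0, P(10)=1 gives P(i) = (1 − r^i)/(1 − r^10).
P(3) = (1 − (2/3)^3) / (1 − (2/3)^10) = 41553/58025 ≈ 0.7161.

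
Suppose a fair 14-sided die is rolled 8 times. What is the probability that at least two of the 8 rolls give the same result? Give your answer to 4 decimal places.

P(all 8 different) = 14/14 · 13/14 · ··· · 7/14 ≈ 0.0820.
P(at least two equal) = 1 − 0.0820 = 0.9180.

0.9180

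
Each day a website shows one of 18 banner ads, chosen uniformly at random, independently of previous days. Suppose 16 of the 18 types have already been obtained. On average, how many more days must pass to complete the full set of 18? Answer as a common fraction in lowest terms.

27

Starting from 16 distinct types, each trial gives a new one with probability (18−i)/18 when i types are held, so the wait for the next new type is 18/(18−i).
E = 18/2 + 18/1 = 27.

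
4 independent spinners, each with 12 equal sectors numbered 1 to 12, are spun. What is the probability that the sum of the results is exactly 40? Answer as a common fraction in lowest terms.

55/6912

There are 12^4 = 20736 equally likely outcomes.
The number of ordered 4-tuples from {1,…,12} summing to 40 is 165.
P(sum = 40) = 165/20736 = 55/6912.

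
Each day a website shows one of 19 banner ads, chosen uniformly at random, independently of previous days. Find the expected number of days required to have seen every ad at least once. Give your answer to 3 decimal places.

67.407

After i distinct types are collected, each trial gives a new one with probability (19−i)/19, so the expected wait for the next new type is 19/(19−i).
E = 19/19 + 19/18 + 19/17 + 19/16 + 19/15 + 19/14 + 19/13 + 19/12 + 19/11 + 19/10 + 19/9 + 19/8 + 19/7 + 19/6 + 19/5 + 19/4 + 19/3 + 19/2 + 19/1 = 275295799/4084080 ≈ 67.407.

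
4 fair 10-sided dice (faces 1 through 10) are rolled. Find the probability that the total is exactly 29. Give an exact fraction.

87/2500

There are 10^4 = 10000 equally likely outcomes.
The number of ordered 4-tuples from {1,…,10} summing to 29 is 348.
P(sum = 29) = 348/10000 = 87/2500.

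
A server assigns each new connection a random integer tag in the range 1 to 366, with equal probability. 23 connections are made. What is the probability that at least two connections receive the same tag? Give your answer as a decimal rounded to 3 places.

0.506

It's easier to compute the probability that all 23 are distinct.
P(all distinct) = 366/366 · 365/366 · ··· · 344/366 ≈ 0.494.
So the probability of at least one match is 1 − 0.494 = 0.506.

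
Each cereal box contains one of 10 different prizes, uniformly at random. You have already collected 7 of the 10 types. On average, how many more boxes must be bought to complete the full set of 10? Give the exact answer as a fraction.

Starting from 7 distinct types, each trial gives a new one with probability (10−i)/10 when i types are held, so the wait for the next new type is 10/(10−i).
E = 10/3 + 10/2 + 10/1 = 55/3.

55/3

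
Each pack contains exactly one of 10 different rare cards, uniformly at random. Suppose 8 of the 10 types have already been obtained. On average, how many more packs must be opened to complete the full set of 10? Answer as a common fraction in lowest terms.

Starting from 8 distinct types, each trial gives a new one with probability (10−i)/10 when i types are held, so the wait for the next new type is 10/(10−i).
E = 10/2 + 10/1 = 15.

15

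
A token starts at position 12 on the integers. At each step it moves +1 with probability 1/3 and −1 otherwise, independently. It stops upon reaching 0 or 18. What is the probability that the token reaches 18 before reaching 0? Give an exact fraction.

65/4161

Let r = q/p = (2/3)/(1/3) = 2. The recurrence P(i) = p·P(i+1) + q·P(i−1) with P(0)=0, P(18)=1 gives P(i) = (1 − r^i)/(1 − r^18).
P(12) = (1 − (2)^12) / (1 − (2)^18) = 65/4161.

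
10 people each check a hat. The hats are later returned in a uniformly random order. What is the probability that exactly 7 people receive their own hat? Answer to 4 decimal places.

0.0001

Choose which 7 of the 10 are fixed: C(10,7) = 120 ways.
The remaining 3 must have no fixed point: D(3) = 2.
P = 120·2/3628800 = 1/15120 ≈ 0.0001.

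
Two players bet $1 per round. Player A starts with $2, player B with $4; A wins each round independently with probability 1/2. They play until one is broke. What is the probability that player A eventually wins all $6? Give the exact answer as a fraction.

1/3

With a fair step, P(i) = ½P(i−1) + ½P(i+1) with P(0)=0, P(6)=1 has the linear solution P(i) = i/6.
P(2) = 2/6 = 1/3.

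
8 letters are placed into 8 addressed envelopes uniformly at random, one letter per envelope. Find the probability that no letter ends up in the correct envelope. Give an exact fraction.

This is the derangement probability: permutations of 8 with no fixed point.
D(8) = 8! · (1 − 1/1! + 1/2! − ··· + (−1)^8/8!) = 14833.
P = 14833/40320 = 2119/5760.

2119/5760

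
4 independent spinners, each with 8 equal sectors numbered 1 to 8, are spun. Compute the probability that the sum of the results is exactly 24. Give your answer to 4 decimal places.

There are 8^4 = 4096 equally likely outcomes.
The number of ordered 4-tuples from {1,…,8} summing to 24 is 161.
P(sum = 24) = 161/4096 ≈ 0.0393.

0.0393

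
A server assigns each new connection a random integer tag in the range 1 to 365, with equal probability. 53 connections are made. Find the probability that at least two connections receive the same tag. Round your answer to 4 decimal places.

It's easier to compute the probability that all 53 are distinct.
P(all distinct) = 365/365 · 364/365 · ··· · 313/365 ≈ 0.0189.
So the probability of at least one match is 1 − 0.0189 = 0.9811.

0.9811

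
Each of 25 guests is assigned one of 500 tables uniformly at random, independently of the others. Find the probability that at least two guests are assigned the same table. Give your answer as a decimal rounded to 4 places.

0.4567

It's easier to compute the probability that all 25 are distinct.
P(all distinct) = 500/500 · 499/500 · ··· · 476/500 ≈ 0.5433.
So the probability of at least one match is 1 − 0.5433 = 0.4567.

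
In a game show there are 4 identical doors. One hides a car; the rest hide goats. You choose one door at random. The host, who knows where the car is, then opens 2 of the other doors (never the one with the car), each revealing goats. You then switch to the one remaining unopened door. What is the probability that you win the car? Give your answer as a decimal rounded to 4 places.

Your original door holds the car with probability 1/4, so the other 3 collectively hold it with probability 3/4.
The host can always find 2 empty doors to open, so the reveals don't change that 3/4; it is now spread over the 1 remaining unopened door.
P(win by switching) = (3/4) · (1/1) = 3/4 ≈ 0.7500.

0.7500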